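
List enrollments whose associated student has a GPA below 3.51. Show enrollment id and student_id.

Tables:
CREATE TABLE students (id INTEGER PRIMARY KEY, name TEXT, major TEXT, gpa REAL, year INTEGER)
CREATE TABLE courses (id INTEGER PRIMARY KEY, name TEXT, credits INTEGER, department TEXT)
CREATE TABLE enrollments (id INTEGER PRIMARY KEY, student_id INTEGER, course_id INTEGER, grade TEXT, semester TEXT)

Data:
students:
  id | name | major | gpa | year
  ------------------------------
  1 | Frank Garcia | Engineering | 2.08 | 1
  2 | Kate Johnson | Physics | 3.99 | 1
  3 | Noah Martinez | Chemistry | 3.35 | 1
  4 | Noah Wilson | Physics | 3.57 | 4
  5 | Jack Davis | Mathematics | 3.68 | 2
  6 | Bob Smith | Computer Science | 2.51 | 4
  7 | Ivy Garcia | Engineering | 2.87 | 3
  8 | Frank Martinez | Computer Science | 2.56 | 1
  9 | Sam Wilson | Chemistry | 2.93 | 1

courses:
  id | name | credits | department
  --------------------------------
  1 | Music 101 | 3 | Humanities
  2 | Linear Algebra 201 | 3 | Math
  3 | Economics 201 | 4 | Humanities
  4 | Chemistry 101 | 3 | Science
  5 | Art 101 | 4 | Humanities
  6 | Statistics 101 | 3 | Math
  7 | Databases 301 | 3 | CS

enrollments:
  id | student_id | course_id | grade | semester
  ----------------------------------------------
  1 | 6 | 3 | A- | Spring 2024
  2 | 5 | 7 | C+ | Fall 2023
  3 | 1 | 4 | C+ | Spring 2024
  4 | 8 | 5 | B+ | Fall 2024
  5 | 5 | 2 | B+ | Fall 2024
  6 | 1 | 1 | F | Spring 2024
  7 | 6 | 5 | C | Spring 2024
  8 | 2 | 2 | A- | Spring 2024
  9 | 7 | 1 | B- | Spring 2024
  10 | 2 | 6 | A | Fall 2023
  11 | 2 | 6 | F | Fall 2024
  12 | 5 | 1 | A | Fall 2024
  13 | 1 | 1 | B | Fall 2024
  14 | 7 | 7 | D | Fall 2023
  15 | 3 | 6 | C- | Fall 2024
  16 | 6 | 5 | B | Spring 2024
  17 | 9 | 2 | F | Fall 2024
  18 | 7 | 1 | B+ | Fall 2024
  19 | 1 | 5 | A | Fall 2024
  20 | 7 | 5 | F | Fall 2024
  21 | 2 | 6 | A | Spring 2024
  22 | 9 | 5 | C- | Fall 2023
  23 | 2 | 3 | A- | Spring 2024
SELECT id, student_id FROM enrollments WHERE student_id IN (SELECT id FROM students WHERE gpa < 3.51)

Execution result:
id | student_id
1 | 6
3 | 1
4 | 8
6 | 1
7 | 6
9 | 7
13 | 1
14 | 7
15 | 3
16 | 6
17 | 9
18 | 7
19 | 1
20 | 7
22 | 9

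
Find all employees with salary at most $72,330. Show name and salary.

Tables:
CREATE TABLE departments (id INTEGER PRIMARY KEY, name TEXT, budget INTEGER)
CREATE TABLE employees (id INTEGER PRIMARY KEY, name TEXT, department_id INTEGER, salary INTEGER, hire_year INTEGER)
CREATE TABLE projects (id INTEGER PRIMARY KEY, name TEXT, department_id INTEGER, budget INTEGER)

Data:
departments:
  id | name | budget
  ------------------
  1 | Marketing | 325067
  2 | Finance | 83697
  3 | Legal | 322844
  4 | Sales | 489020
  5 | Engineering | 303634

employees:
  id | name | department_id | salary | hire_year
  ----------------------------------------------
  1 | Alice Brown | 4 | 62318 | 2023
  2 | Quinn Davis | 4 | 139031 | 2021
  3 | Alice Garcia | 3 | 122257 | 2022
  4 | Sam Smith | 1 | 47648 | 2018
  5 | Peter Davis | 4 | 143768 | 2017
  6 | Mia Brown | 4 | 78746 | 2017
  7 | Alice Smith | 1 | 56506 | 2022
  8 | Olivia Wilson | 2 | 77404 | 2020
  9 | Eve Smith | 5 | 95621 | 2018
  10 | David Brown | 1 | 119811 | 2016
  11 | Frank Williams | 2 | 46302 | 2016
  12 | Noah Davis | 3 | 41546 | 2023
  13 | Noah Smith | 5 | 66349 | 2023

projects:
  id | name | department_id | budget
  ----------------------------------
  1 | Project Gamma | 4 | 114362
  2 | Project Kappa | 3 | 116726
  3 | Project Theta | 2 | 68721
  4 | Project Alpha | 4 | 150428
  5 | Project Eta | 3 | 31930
SELECT name, salary FROM employees WHERE salary <= 72330

Execution result:
name | salary
Alice Brown | 62318
Sam Smith | 47648
Alice Smith | 56506
Frank Williams | 46302
Noah Davis | 41546
Noah Smith | 66349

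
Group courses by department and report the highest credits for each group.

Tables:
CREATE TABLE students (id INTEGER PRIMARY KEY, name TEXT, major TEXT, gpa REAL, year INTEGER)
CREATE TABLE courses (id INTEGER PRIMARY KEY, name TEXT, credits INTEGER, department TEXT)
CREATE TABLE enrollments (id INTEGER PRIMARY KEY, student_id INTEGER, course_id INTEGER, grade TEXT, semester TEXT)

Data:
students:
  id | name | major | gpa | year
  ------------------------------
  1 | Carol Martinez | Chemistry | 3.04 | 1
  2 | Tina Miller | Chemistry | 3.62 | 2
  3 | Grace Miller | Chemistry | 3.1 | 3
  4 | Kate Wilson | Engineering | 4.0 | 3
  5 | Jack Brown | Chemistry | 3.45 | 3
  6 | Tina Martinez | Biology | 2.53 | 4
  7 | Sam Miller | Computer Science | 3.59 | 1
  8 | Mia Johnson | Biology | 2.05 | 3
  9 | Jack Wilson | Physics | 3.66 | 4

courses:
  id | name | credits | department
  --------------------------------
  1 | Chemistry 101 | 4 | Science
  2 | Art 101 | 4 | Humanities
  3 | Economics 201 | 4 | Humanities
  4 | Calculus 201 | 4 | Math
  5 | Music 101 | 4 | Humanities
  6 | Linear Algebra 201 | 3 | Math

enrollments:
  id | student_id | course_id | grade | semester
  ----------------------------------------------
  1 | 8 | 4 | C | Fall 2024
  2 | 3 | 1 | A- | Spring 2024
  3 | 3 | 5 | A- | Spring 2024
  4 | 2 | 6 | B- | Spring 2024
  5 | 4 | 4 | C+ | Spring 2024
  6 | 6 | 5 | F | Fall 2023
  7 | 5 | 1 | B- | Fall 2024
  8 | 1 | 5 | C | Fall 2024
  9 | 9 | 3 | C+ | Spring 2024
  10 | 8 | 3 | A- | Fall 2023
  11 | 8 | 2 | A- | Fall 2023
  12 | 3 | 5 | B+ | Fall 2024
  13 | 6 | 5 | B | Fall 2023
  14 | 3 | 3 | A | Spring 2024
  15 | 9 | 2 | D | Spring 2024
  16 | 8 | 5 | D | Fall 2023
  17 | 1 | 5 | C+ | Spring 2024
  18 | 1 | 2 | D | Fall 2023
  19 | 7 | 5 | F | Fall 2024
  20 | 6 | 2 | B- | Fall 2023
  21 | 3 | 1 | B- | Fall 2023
SELECT department, MAX(credits) AS max_credits FROM courses GROUP BY department

Execution result:
department | max_credits
Humanities | 4
Math | 4
Science | 4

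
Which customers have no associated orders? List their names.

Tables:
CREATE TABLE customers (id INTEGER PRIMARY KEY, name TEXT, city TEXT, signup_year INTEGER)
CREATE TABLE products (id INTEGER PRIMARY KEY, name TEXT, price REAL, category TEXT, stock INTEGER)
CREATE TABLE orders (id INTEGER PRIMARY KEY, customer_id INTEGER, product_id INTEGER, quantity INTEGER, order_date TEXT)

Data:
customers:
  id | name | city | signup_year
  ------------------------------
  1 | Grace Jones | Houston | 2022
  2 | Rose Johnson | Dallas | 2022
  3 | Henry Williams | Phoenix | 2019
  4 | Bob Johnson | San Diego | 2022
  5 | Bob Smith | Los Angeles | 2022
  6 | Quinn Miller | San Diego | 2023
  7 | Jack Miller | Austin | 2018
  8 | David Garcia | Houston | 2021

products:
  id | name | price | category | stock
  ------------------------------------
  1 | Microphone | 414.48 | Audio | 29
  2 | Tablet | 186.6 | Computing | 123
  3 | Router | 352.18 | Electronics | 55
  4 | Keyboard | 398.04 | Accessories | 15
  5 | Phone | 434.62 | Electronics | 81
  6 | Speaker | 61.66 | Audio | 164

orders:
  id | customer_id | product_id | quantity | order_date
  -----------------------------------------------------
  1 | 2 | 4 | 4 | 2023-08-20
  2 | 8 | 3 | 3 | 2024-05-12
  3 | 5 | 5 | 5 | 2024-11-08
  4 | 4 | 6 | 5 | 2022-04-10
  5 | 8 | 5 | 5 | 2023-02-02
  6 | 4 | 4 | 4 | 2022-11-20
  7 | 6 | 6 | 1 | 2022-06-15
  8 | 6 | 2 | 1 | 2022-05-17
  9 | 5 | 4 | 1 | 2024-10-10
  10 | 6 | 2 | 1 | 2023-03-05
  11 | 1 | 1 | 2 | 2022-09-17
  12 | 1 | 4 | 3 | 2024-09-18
SELECT p.name FROM customers p LEFT JOIN orders c ON c.customer_id = p.id WHERE c.id IS NULL

Execution result:
name
Henry Williams
Jack Miller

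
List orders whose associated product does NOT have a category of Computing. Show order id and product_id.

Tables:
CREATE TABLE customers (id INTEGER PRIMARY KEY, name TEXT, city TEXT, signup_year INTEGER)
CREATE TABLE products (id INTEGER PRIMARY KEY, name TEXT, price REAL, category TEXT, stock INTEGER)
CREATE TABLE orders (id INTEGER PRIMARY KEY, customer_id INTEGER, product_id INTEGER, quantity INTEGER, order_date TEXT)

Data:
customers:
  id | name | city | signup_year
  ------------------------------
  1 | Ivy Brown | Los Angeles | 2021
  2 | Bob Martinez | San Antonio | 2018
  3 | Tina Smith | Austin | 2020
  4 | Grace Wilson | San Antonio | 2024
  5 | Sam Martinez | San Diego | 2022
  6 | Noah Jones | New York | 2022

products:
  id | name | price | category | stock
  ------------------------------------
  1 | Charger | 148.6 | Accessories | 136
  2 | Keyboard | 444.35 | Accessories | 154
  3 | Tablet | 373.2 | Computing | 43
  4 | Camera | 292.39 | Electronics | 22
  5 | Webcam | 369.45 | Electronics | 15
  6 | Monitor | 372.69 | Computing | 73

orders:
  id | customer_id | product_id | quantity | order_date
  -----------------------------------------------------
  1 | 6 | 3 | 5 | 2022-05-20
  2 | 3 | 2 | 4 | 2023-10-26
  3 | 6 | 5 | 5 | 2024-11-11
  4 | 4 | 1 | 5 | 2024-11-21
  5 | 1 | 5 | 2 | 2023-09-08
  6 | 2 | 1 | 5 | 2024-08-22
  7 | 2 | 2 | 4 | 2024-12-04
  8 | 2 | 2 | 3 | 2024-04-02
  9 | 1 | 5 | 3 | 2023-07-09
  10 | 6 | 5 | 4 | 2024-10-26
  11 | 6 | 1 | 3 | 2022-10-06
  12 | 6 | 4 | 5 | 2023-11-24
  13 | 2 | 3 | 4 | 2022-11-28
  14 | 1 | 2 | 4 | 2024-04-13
SELECT id, product_id FROM orders WHERE product_id NOT IN (SELECT id FROM products WHERE category = 'Computing')

Execution result:
id | product_id
2 | 2
3 | 5
4 | 1
5 | 5
6 | 1
7 | 2
8 | 2
9 | 5
10 | 5
11 | 1
12 | 4
14 | 2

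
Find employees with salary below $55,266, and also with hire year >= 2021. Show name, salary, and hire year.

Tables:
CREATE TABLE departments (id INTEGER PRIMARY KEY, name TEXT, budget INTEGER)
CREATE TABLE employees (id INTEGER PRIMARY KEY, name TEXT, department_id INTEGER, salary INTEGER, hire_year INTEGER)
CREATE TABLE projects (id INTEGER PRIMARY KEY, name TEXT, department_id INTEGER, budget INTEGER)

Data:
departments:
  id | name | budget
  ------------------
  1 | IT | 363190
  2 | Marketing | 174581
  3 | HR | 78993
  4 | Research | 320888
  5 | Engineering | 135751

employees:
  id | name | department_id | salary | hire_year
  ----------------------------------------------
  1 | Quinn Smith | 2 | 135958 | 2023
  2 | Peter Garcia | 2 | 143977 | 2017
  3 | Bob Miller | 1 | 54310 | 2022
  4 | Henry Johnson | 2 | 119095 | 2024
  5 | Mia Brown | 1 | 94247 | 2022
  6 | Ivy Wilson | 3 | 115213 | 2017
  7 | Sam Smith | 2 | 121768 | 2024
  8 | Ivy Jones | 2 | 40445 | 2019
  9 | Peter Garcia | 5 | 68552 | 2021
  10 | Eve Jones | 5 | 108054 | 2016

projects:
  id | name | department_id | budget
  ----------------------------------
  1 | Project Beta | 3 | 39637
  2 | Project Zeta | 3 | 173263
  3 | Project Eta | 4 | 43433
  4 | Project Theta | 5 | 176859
SELECT name, salary, hire_year FROM employees WHERE salary < 55266 AND hire_year >= 2021

Execution result:
name | salary | hire_year
Bob Miller | 54310 | 2022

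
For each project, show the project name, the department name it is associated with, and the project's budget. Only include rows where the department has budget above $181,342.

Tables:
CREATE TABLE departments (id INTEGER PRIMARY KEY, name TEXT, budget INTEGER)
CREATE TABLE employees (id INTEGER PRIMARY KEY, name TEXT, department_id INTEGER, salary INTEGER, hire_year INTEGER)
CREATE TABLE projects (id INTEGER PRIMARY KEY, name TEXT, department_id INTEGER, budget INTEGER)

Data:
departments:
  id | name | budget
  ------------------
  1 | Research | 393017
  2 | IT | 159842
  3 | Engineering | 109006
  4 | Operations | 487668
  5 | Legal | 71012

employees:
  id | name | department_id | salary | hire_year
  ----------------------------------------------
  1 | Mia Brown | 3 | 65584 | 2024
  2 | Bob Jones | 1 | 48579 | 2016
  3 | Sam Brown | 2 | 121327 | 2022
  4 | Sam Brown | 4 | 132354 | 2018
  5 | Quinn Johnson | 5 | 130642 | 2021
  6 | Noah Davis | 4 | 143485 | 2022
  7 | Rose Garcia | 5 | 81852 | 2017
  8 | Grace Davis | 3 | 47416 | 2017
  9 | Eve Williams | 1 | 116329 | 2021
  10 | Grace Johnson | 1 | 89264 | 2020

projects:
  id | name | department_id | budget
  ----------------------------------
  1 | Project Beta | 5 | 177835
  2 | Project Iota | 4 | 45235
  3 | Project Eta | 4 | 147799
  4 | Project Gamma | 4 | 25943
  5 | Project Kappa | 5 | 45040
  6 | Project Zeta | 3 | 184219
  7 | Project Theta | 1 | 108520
SELECT c.name, p.name AS department, c.budget FROM projects c JOIN departments p ON c.department_id = p.id WHERE p.budget > 181342

Execution result:
name | department | budget
Project Iota | Operations | 45235
Project Eta | Operations | 147799
Project Gamma | Operations | 25943
Project Theta | Research | 108520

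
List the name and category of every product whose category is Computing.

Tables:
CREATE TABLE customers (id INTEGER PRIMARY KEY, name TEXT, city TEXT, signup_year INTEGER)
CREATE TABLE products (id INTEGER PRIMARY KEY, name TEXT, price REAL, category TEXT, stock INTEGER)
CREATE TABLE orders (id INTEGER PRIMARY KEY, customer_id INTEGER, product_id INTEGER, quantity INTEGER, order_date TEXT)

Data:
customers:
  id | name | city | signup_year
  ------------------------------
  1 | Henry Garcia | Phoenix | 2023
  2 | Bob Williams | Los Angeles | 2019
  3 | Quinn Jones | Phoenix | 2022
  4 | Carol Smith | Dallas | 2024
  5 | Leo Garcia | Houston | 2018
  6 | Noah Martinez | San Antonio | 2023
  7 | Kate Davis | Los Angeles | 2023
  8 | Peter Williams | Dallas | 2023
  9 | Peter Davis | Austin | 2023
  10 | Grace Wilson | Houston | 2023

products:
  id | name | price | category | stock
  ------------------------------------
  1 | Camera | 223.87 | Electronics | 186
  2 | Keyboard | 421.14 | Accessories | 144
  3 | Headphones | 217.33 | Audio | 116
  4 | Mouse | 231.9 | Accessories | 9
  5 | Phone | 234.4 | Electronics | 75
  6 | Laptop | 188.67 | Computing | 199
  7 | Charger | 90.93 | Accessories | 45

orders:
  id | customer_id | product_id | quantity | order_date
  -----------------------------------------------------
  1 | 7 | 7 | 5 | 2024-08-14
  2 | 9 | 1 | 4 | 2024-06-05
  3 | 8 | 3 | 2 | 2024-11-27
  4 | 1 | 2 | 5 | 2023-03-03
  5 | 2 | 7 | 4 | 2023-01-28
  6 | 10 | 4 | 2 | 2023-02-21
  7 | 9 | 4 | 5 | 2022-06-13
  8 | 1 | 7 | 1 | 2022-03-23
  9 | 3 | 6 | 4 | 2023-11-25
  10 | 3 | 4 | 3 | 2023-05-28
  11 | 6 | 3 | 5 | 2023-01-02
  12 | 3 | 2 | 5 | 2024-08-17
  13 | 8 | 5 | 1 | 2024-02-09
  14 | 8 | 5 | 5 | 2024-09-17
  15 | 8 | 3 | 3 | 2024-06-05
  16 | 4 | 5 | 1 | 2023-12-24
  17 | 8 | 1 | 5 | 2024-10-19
SELECT name, category FROM products WHERE category = 'Computing'

Execution result:
name | category
Laptop | Computing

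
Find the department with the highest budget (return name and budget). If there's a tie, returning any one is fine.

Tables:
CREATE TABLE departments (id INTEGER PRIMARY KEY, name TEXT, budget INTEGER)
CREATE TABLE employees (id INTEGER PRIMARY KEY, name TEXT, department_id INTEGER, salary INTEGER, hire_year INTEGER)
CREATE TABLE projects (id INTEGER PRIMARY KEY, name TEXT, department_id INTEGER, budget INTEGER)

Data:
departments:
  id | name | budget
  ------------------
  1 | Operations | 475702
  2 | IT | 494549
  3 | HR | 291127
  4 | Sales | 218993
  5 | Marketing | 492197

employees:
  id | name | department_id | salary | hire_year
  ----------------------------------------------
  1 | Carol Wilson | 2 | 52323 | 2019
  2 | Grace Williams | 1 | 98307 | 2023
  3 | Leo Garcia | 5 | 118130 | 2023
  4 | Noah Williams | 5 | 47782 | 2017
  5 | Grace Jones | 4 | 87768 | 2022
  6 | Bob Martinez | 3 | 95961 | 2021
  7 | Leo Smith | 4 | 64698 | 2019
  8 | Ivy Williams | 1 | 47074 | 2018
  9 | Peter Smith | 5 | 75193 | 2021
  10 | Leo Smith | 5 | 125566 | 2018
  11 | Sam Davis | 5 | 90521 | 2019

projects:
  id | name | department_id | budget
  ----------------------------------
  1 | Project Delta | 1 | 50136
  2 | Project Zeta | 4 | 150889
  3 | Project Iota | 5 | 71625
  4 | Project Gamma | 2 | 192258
SELECT name, budget FROM departments ORDER BY budget DESC LIMIT 1

Execution result:
name | budget
IT | 494549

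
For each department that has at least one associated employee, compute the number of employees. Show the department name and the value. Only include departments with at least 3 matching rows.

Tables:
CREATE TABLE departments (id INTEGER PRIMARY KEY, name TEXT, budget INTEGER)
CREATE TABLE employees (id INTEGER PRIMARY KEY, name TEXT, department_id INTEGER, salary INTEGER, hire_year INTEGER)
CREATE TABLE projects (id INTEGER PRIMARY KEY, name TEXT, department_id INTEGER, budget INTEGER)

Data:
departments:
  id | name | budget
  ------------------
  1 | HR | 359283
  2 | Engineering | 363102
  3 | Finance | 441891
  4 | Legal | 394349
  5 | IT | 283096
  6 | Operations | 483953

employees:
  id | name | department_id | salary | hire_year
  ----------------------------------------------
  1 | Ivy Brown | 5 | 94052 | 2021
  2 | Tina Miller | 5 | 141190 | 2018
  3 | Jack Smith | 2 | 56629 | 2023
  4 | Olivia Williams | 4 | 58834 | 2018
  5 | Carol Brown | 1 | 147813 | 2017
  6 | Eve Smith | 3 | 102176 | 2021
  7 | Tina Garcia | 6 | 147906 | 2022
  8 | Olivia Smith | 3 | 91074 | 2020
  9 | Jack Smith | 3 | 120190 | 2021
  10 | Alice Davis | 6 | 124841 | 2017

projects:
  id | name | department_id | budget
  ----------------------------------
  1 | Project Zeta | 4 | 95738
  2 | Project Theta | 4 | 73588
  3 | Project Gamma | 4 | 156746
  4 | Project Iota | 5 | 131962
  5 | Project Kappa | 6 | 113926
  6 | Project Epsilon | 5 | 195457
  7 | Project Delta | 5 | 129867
SELECT p.name, COUNT(*) AS n FROM employees c JOIN departments p ON c.department_id = p.id GROUP BY p.id, p.name HAVING COUNT(*) >= 3

Execution result:
name | n
Finance | 3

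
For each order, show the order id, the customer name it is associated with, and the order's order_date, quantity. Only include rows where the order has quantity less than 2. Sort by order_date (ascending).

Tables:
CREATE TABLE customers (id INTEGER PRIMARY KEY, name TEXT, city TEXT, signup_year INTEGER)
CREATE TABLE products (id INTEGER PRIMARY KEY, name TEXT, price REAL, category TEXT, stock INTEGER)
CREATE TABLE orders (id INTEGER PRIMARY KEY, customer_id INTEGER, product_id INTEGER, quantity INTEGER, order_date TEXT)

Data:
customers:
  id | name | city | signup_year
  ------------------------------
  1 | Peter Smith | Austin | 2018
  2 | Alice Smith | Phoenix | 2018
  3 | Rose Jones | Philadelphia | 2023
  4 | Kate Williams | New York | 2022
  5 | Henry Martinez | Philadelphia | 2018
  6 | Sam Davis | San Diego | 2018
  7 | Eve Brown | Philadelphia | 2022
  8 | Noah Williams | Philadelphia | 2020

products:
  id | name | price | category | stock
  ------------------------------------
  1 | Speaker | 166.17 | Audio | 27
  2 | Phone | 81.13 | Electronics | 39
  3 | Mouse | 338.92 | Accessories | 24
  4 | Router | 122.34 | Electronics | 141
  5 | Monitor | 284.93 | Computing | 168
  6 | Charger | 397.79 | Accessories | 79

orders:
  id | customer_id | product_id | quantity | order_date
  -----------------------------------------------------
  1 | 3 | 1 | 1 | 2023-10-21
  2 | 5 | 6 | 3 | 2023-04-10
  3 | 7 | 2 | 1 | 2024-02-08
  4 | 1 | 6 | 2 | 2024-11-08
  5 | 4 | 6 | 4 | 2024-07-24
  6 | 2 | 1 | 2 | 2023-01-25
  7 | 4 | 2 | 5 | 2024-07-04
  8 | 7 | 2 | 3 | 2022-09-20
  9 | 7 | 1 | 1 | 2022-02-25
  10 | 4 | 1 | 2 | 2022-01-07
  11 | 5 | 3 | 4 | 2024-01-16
SELECT c.id, p.name AS customer, c.order_date, c.quantity FROM orders c JOIN customers p ON c.customer_id = p.id WHERE c.quantity < 2 ORDER BY c.order_date ASC

Execution result:
id | customer | order_date | quantity
9 | Eve Brown | 2022-02-25 | 1
1 | Rose Jones | 2023-10-21 | 1
3 | Eve Brown | 2024-02-08 | 1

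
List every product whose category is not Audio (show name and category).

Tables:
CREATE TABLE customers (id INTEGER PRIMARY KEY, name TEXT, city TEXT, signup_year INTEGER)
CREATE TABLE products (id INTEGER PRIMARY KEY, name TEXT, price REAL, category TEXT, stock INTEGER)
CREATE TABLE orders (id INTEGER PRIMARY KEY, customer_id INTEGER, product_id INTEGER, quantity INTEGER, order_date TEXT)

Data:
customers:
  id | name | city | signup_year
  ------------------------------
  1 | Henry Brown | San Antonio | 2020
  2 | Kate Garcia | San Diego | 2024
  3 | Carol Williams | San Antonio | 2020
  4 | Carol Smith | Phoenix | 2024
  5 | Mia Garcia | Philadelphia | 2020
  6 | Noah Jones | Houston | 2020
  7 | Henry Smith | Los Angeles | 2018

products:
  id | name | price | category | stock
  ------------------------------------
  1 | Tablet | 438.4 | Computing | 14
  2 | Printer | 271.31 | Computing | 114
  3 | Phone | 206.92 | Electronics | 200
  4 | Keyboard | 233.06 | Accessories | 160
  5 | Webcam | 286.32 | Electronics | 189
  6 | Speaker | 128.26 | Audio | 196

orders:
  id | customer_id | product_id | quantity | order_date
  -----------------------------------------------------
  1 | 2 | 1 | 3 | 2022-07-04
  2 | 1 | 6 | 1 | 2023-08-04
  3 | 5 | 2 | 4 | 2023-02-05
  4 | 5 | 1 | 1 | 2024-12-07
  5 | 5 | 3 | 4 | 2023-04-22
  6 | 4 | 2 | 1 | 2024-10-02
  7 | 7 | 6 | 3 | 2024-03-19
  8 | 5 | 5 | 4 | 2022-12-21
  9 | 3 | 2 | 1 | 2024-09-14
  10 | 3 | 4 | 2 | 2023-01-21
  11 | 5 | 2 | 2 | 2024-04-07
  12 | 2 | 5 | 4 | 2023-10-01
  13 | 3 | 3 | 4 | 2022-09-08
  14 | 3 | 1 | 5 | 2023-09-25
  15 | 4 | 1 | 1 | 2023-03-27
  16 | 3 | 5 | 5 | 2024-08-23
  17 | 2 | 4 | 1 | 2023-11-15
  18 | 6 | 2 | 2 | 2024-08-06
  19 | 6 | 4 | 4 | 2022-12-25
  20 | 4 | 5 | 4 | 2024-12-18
SELECT name, category FROM products WHERE category <> 'Audio'

Execution result:
name | category
Tablet | Computing
Printer | Computing
Phone | Electronics
Keyboard | Accessories
Webcam | Electronics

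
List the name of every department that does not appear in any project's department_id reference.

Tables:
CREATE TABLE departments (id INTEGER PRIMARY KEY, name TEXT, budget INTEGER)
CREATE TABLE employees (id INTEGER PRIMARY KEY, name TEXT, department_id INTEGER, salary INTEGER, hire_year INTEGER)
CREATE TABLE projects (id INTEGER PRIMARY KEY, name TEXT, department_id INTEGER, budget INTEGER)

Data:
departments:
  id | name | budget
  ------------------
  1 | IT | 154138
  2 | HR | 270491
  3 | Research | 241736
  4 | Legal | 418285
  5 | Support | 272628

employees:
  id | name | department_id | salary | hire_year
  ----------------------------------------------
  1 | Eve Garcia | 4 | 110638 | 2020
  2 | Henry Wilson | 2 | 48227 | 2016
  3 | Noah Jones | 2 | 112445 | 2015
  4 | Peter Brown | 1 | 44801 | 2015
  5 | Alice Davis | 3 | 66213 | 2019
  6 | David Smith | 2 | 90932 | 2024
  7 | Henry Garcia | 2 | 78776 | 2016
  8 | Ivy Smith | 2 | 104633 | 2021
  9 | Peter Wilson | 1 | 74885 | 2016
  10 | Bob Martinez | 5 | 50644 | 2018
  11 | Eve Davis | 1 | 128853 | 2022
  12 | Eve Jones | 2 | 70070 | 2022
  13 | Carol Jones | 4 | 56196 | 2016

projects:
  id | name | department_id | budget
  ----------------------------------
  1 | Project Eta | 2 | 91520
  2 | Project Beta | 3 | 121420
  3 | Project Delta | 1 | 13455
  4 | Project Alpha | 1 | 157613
SELECT p.name FROM departments p LEFT JOIN projects c ON c.department_id = p.id WHERE c.id IS NULL

Execution result:
name
Legal
Support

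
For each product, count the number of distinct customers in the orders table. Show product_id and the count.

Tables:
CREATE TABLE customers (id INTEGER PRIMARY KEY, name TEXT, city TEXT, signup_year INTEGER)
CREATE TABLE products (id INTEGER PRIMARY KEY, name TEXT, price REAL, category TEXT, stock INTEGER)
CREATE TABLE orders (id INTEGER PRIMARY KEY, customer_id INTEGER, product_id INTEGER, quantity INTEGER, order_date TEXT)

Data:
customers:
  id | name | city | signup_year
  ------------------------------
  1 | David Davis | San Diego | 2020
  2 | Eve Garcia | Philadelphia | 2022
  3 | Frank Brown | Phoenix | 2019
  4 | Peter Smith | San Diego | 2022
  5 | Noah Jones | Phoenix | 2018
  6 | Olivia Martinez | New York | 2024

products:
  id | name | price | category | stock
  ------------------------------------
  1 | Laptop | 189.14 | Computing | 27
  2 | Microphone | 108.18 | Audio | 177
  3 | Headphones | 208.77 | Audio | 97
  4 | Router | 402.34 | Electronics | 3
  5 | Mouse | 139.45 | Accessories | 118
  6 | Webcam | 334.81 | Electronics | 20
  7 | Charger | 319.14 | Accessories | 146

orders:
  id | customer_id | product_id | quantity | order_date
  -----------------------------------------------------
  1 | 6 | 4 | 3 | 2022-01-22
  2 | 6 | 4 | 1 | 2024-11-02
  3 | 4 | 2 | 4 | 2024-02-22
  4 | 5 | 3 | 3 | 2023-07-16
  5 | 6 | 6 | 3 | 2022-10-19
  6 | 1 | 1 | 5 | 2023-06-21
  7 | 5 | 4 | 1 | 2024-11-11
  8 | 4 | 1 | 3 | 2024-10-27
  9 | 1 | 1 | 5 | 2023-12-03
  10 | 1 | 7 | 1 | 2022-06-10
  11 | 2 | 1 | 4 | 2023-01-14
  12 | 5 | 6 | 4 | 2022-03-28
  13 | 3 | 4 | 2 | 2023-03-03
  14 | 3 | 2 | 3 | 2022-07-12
SELECT product_id, COUNT(DISTINCT customer_id) AS distinct_customer_count FROM orders GROUP BY product_id

Execution result:
product_id | distinct_customer_count
1 | 3
2 | 2
3 | 1
4 | 3
6 | 2
7 | 1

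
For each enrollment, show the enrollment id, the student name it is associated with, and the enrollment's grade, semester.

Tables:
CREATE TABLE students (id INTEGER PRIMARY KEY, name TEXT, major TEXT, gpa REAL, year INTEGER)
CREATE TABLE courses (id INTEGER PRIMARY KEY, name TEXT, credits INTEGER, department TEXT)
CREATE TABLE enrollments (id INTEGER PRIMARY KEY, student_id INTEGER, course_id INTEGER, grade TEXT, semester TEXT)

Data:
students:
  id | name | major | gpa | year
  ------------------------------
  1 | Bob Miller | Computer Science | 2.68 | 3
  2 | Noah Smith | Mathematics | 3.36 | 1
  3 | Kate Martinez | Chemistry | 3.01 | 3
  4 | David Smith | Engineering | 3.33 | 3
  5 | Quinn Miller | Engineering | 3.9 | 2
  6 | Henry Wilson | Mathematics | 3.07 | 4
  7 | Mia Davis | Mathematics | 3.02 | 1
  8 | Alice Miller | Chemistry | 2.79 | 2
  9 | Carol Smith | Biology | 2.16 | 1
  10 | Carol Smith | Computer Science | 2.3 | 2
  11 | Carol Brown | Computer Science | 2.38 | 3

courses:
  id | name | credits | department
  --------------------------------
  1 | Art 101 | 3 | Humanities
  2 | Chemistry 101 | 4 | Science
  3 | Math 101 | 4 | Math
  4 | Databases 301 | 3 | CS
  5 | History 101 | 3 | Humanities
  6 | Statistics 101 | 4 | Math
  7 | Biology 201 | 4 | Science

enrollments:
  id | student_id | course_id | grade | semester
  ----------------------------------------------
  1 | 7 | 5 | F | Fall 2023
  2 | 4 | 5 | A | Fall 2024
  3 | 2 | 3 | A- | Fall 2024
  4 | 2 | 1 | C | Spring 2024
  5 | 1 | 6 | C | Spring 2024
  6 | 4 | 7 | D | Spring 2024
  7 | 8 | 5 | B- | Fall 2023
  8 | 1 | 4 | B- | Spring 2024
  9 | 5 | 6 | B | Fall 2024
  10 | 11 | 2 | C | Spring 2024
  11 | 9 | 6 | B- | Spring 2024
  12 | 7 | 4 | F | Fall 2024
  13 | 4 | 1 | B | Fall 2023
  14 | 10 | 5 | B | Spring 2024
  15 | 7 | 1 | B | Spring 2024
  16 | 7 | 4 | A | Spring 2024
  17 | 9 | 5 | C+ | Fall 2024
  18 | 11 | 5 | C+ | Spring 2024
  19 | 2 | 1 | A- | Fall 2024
SELECT c.id, p.name AS student, c.grade, c.semester FROM enrollments c JOIN students p ON c.student_id = p.id

Execution result:
id | student | grade | semester
1 | Mia Davis | F | Fall 2023
2 | David Smith | A | Fall 2024
3 | Noah Smith | A- | Fall 2024
4 | Noah Smith | C | Spring 2024
5 | Bob Miller | C | Spring 2024
6 | David Smith | D | Spring 2024
7 | Alice Miller | B- | Fall 2023
8 | Bob Miller | B- | Spring 2024
9 | Quinn Miller | B | Fall 2024
10 | Carol Brown | C | Spring 2024
11 | Carol Smith | B- | Spring 2024
12 | Mia Davis | F | Fall 2024
13 | David Smith | B | Fall 2023
14 | Carol Smith | B | Spring 2024
15 | Mia Davis | B | Spring 2024
16 | Mia Davis | A | Spring 2024
17 | Carol Smith | C+ | Fall 2024
18 | Carol Brown | C+ | Spring 2024
19 | Noah Smith | A- | Fall 2024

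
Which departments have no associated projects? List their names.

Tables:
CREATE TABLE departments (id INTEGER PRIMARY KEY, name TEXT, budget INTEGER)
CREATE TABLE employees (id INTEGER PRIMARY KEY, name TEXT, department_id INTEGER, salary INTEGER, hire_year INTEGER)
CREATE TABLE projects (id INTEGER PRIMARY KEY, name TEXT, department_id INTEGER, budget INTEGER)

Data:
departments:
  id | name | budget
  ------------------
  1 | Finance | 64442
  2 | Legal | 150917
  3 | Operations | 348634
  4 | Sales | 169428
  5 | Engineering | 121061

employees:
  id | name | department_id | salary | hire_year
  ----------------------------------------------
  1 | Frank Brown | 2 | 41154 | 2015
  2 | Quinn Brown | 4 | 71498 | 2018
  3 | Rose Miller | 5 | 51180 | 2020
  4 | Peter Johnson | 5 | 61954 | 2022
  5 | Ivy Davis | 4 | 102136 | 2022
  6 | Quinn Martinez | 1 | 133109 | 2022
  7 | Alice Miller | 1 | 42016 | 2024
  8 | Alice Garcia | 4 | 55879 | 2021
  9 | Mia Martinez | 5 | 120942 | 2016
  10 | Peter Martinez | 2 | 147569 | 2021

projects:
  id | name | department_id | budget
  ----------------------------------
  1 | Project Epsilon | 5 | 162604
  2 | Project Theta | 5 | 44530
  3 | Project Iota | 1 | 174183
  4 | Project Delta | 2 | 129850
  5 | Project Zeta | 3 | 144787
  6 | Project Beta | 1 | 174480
SELECT p.name FROM departments p LEFT JOIN projects c ON c.department_id = p.id WHERE c.id IS NULL

Execution result:
Sales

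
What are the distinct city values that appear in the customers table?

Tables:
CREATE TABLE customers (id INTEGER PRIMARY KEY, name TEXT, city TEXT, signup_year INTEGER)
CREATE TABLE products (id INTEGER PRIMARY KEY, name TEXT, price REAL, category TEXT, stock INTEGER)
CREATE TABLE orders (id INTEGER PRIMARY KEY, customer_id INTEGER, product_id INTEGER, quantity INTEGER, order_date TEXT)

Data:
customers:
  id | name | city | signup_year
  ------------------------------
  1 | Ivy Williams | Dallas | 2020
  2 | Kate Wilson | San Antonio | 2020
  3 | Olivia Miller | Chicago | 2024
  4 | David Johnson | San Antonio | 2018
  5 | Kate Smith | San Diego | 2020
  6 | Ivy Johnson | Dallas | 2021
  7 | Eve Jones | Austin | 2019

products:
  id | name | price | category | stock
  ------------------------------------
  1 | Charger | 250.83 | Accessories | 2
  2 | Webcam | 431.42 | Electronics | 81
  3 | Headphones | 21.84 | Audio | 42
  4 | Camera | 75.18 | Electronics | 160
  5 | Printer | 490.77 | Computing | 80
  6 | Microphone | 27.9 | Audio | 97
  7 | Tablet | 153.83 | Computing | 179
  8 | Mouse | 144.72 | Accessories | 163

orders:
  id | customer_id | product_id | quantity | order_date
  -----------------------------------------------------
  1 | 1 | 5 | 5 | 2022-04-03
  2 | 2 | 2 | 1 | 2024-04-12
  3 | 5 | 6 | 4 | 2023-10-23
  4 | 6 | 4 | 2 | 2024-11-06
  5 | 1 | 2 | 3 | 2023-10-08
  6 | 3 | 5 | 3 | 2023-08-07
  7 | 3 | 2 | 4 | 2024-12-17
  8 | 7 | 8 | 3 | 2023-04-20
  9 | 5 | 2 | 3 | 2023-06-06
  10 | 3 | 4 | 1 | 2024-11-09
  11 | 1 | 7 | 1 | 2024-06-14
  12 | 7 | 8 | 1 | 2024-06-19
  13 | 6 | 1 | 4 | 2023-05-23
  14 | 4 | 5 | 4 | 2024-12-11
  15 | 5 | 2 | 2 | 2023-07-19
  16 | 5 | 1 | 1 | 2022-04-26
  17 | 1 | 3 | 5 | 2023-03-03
SELECT DISTINCT city FROM customers

Execution result:
city
Dallas
San Antonio
Chicago
San Diego
Austin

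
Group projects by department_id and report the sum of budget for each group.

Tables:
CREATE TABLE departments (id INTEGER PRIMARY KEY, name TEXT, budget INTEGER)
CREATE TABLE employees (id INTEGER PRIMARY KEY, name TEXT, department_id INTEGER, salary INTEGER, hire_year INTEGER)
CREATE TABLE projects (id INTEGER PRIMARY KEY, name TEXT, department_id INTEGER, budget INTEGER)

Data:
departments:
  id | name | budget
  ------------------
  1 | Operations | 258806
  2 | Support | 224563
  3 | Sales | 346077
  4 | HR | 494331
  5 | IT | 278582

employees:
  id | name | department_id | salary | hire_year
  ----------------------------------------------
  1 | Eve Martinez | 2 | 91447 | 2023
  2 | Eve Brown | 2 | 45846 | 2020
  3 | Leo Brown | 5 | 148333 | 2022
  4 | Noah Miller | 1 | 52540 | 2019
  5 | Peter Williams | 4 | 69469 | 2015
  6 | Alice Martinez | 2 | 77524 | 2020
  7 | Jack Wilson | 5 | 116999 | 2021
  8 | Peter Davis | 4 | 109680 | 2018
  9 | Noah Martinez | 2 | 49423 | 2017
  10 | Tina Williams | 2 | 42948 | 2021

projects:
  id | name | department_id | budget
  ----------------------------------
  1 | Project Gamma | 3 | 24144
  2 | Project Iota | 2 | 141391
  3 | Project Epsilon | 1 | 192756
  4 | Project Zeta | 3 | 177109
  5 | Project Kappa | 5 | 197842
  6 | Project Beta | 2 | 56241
SELECT department_id, SUM(budget) AS sum_budget FROM projects GROUP BY department_id

Execution result:
department_id | sum_budget
1 | 192756
2 | 197632
3 | 201253
5 | 197842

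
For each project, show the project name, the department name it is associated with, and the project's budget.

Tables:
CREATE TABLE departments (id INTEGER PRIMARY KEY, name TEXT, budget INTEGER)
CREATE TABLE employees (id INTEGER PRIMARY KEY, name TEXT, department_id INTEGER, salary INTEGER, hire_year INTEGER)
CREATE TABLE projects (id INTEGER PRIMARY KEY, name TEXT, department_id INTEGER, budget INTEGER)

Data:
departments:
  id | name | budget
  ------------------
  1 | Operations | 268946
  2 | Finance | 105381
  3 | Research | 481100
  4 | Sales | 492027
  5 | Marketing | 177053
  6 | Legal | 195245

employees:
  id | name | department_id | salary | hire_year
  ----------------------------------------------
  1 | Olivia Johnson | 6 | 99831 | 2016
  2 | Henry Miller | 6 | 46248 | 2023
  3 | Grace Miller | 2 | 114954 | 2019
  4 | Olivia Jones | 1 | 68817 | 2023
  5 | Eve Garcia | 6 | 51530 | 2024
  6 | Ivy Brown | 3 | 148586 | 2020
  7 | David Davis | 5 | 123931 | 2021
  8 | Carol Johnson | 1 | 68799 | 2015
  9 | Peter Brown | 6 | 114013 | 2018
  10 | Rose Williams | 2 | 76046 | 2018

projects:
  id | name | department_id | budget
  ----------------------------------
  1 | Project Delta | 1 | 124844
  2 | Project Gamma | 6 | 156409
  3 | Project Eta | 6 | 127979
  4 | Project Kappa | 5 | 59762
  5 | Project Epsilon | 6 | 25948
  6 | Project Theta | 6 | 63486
SELECT c.name, p.name AS department, c.budget FROM projects c JOIN departments p ON c.department_id = p.id

Execution result:
name | department | budget
Project Delta | Operations | 124844
Project Gamma | Legal | 156409
Project Eta | Legal | 127979
Project Kappa | Marketing | 59762
Project Epsilon | Legal | 25948
Project Theta | Legal | 63486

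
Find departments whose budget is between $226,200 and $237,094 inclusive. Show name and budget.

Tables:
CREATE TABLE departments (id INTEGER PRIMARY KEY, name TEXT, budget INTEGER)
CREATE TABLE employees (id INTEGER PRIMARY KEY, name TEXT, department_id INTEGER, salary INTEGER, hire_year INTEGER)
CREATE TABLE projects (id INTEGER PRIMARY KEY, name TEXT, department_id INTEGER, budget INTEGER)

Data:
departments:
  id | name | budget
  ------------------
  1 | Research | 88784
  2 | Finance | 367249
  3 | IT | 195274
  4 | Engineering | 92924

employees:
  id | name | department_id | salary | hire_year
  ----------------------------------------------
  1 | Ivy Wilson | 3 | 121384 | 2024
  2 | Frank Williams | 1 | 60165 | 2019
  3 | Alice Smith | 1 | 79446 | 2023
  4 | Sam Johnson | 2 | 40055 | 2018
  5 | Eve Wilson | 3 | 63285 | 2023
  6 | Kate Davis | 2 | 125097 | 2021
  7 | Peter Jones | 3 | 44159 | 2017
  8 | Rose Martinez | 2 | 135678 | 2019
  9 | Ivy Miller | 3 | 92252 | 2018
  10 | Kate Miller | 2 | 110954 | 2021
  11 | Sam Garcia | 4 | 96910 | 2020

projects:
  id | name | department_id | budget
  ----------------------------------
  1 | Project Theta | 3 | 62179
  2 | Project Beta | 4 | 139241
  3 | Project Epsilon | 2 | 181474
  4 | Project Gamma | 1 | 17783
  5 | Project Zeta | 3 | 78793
SELECT name, budget FROM departments WHERE budget BETWEEN 226200 AND 237094

Execution result:
(no rows)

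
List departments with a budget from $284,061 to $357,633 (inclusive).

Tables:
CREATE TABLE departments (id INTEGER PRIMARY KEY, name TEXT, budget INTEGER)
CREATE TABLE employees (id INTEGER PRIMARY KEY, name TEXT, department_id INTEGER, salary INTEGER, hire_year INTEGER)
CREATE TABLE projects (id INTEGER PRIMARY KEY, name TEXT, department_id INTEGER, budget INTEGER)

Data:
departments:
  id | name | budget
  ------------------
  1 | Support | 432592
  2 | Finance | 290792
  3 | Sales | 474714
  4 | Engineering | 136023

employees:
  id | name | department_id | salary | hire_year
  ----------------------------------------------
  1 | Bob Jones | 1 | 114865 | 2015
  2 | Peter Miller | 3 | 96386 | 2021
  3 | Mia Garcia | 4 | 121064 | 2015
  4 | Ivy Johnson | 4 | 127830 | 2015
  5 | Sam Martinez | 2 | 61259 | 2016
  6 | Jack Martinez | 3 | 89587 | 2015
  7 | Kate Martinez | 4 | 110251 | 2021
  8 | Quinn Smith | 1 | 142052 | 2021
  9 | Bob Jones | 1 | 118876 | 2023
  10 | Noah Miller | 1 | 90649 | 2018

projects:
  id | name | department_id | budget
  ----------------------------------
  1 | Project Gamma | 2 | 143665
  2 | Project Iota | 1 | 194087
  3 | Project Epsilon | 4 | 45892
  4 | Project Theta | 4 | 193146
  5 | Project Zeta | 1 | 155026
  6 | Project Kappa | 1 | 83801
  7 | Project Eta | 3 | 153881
SELECT name, budget FROM departments WHERE budget BETWEEN 284061 AND 357633

Execution result:
name | budget
Finance | 290792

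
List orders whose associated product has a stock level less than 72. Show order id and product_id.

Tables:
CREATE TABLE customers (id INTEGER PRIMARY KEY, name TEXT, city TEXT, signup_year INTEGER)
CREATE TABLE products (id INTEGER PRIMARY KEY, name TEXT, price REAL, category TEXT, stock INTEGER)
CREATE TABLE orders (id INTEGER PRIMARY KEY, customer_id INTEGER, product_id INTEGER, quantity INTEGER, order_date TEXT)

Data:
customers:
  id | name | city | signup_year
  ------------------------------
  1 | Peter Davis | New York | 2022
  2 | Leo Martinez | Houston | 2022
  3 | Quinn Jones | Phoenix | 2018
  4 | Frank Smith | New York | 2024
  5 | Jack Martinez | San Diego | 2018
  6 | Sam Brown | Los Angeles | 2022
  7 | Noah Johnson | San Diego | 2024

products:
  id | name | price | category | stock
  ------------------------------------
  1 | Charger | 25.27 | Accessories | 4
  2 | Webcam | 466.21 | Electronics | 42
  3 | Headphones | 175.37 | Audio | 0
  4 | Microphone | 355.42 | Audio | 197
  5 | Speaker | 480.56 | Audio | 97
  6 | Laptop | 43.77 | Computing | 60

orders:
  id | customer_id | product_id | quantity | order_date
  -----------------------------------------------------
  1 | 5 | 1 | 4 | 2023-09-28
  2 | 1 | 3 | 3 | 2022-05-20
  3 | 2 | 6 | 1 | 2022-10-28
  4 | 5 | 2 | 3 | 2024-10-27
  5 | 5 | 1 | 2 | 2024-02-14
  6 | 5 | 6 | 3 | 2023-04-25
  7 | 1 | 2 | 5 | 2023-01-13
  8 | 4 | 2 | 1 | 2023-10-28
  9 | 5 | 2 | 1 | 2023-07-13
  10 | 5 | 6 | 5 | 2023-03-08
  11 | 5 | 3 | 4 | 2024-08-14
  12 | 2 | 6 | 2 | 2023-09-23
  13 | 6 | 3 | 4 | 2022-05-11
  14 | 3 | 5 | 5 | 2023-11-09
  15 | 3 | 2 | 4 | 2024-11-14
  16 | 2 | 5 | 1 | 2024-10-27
SELECT id, product_id FROM orders WHERE product_id IN (SELECT id FROM products WHERE stock < 72)

Execution result:
id | product_id
1 | 1
2 | 3
3 | 6
4 | 2
5 | 1
6 | 6
7 | 2
8 | 2
9 | 2
10 | 6
11 | 3
12 | 6
13 | 3
15 | 2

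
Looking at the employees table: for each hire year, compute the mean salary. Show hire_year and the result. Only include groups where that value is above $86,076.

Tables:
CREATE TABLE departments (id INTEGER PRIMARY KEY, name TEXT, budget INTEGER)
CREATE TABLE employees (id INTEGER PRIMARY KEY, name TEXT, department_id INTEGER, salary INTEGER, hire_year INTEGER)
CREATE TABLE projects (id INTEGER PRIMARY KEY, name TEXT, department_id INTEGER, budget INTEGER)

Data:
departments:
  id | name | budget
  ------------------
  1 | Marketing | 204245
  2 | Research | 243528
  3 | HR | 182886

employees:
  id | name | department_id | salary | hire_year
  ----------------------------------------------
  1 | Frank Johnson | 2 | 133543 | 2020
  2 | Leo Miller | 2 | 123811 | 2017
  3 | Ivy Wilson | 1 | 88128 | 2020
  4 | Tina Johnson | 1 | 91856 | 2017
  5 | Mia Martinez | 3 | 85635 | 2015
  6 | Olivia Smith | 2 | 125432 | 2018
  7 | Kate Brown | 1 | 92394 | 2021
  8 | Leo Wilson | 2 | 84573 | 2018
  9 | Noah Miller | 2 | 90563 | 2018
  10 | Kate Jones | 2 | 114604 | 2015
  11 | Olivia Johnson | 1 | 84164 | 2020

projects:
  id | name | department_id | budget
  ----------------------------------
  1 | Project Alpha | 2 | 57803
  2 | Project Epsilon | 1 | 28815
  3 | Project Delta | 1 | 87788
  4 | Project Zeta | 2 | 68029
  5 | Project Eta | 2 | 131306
SELECT hire_year, AVG(salary) AS avg_salary FROM employees GROUP BY hire_year HAVING AVG(salary) > 86076

Execution result:
hire_year | avg_salary
2015 | 100119.50
2017 | 107833.50
2018 | 100189.33
2020 | 101945.00
2021 | 92394.00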